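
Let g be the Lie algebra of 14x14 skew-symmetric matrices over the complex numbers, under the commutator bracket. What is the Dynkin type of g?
This is so(14) with 14 even, which has dimension 14(14-1)/2 = 91 and rank 14/2 = 7. In the classification of classical Lie algebras, the orthogonal algebra so(2n) in an even number of variables has type D_n; here n = 7, so the Dynkin diagram is a chain of 5 nodes with a fork of two nodes at one end (D_7). Hence the type is D_7.

D7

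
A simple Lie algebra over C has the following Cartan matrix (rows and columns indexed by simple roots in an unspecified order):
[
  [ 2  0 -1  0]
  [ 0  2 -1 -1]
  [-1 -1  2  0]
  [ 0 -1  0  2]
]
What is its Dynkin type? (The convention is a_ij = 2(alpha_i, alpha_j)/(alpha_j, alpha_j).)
The matrix has rank 4 with 2's on the diagonal. Reading the off-diagonal entries as Dynkin edges (a single edge where a_ij = a_ji = -1; a double or triple edge where a_ij * a_ji = 2 or 3), the diagram is a chain of 4 nodes with single edges (A_4). One simple-root ordering that puts it in standard form is (alpha_4, alpha_2, alpha_3, alpha_1). So the algebra is type A_4, i.e. sl(5).

A_4 (sl(5))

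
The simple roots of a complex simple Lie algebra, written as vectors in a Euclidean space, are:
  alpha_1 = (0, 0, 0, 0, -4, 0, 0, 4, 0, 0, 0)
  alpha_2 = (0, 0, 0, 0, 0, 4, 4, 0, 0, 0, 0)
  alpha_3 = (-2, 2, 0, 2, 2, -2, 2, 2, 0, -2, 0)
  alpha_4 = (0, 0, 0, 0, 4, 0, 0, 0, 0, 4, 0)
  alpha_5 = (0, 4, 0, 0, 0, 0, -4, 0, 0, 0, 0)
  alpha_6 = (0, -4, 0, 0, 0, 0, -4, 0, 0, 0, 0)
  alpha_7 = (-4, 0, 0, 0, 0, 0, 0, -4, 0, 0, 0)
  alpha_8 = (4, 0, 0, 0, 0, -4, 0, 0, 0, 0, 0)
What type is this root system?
type E_8

Compute the Cartan integers a_ij = 2(alpha_i, alpha_j)/(alpha_j, alpha_j); the resulting 8x8 Cartan matrix is
[[2, 0, 0, -1, 0, 0, -1, 0], [0, 2, 0, 0, -1, -1, 0, -1], [0, 0, 2, 0, 0, -1, 0, 0], [-1, 0, 0, 2, 0, 0, 0, 0], [0, -1, 0, 0, 2, 0, 0, 0], [0, -1, -1, 0, 0, 2, 0, 0], [-1, 0, 0, 0, 0, 0, 2, -1], [0, -1, 0, 0, 0, 0, -1, 2]].
All simple roots have the same length, so the diagram is simply laced. The associated Dynkin diagram is a chain of 7 nodes with one extra node attached to the third node from one end (E_8), so the type is E_8.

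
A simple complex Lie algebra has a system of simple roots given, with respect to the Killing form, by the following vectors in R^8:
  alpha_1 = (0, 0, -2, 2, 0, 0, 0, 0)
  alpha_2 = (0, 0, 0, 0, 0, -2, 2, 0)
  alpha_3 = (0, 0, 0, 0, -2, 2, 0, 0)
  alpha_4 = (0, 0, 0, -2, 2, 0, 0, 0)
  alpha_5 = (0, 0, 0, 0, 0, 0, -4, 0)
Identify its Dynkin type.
Compute the Cartan integers a_ij = 2(alpha_i, alpha_j)/(alpha_j, alpha_j); the resulting 5x5 Cartan matrix is
[[2, 0, 0, -1, 0], [0, 2, -1, 0, -1], [0, -1, 2, -1, 0], [-1, 0, -1, 2, 0], [0, -2, 0, 0, 2]].
The roots have two lengths (squared-length ratio 2:1); the short ones are alpha_{1,2,3,4}. The associated Dynkin diagram is a chain of 5 nodes with a double edge at one end; the terminal node there is the unique long simple root (C_5), so the type is C_5 (the algebra sp(10)).

C_5 (sp(10))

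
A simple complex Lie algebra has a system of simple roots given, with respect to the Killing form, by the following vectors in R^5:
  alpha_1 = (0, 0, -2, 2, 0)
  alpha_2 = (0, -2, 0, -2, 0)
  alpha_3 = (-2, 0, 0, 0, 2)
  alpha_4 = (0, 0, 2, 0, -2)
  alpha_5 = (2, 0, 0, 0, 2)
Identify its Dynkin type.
Compute the Cartan integers a_ij = 2(alpha_i, alpha_j)/(alpha_j, alpha_j); the resulting 5x5 Cartan matrix is
[[2, -1, 0, -1, 0], [-1, 2, 0, 0, 0], [0, 0, 2, -1, 0], [-1, 0, -1, 2, -1], [0, 0, 0, -1, 2]].
All simple roots have the same length, so the diagram is simply laced. The associated Dynkin diagram is a chain of 3 nodes with a fork of two nodes at one end (D_5), so the type is D_5 (the algebra so(10)).

D_5 (so(10))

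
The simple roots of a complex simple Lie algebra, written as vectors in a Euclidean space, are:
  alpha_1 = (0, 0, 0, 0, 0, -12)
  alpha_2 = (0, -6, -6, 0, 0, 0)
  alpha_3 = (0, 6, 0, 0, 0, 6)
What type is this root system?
C3

Compute the Cartan integers a_ij = 2(alpha_i, alpha_j)/(alpha_j, alpha_j); the resulting 3x3 Cartan matrix is
[[2, 0, -2], [0, 2, -1], [-1, -1, 2]].
The roots have two lengths (squared-length ratio 2:1); the short ones are alpha_{2,3}. The associated Dynkin diagram is a chain of 3 nodes with a double edge at one end; the terminal node there is the unique long simple root (C_3), so the type is C_3 (the algebra sp(6)).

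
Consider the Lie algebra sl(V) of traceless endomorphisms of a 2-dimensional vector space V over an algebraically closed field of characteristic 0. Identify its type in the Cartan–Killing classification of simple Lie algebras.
This is sl(2), which has dimension 2^2 - 1 = 3 and rank 2 - 1 = 1 (a Cartan subalgebra is the diagonal traceless matrices). In the classification of classical Lie algebras, the special linear algebra sl(n+1) has type A_n; here n = 1, so the Dynkin diagram is a chain of 1 nodes with single edges (A_1). Hence the type is A_1.

A_1 (sl(2))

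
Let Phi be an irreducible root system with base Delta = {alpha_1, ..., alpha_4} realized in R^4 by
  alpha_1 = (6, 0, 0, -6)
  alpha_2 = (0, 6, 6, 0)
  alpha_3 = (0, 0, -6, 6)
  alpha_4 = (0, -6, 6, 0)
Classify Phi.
D_4

Compute the Cartan integers a_ij = 2(alpha_i, alpha_j)/(alpha_j, alpha_j); the resulting 4x4 Cartan matrix is
[[2, 0, -1, 0], [0, 2, -1, 0], [-1, -1, 2, -1], [0, 0, -1, 2]].
All simple roots have the same length, so the diagram is simply laced. The associated Dynkin diagram is a chain of 2 nodes with a fork of two nodes at one end (D_4), so the type is D_4 (the algebra so(8)).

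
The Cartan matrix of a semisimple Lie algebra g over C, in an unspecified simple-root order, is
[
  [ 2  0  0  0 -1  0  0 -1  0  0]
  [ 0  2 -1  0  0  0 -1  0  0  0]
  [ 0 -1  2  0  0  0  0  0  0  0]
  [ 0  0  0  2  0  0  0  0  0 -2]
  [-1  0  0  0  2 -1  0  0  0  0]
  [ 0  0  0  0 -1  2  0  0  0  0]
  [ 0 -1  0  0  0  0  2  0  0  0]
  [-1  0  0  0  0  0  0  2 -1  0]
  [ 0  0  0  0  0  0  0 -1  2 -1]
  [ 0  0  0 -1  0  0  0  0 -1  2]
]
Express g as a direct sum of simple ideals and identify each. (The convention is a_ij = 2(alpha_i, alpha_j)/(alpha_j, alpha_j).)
A_3 ⊕ C_7

The diagram associated to this matrix has two connected components: the simple roots {alpha_2, alpha_3, alpha_7} form a chain of 3 nodes with single edges (A_3), and {alpha_1, alpha_4, alpha_5, alpha_6, alpha_8, alpha_9, alpha_10} form a chain of 7 nodes with a double edge at one end; the terminal node there is the unique long simple root (C_7). A semisimple Lie algebra decomposes uniquely as the direct sum of simple ideals, one per connected component of its Dynkin diagram, so g ≅ A_3 ⊕ C_7 (dimension 15 + 105 = 120).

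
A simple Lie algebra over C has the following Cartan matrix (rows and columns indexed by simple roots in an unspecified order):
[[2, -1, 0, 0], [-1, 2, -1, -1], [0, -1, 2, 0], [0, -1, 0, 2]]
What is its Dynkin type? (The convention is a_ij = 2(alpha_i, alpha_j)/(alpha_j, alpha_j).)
type D_4

The matrix has rank 4 with 2's on the diagonal. Reading the off-diagonal entries as Dynkin edges (a single edge where a_ij = a_ji = -1; a double or triple edge where a_ij * a_ji = 2 or 3), the diagram is a chain of 2 nodes with a fork of two nodes at one end (D_4). One simple-root ordering that puts it in standard form is (alpha_4, alpha_2, alpha_3, alpha_1). So the algebra is type D_4, i.e. so(8).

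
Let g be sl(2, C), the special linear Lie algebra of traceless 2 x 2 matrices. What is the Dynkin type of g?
A1

This is sl(2), which has dimension 2^2 - 1 = 3 and rank 2 - 1 = 1 (a Cartan subalgebra is the diagonal traceless matrices). In the classification of classical Lie algebras, the special linear algebra sl(n+1) has type A_n; here n = 1, so the Dynkin diagram is a chain of 1 nodes with single edges (A_1). Hence the type is A_1.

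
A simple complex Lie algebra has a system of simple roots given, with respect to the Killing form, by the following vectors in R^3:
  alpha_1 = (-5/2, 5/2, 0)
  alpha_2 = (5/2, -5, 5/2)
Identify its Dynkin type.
type G_2

Compute the Cartan integers a_ij = 2(alpha_i, alpha_j)/(alpha_j, alpha_j); the resulting 2x2 Cartan matrix is
[[2, -1], [-3, 2]].
The roots have two lengths (squared-length ratio 3:1); the short ones are alpha_{1}. The associated Dynkin diagram is two nodes joined by a triple edge (G_2), so the type is G_2.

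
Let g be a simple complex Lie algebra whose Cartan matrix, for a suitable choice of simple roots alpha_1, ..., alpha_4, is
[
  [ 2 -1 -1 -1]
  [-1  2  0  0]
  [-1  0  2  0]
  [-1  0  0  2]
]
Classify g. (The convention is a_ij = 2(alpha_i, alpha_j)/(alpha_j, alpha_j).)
D4

The matrix has rank 4 with 2's on the diagonal. Reading the off-diagonal entries as Dynkin edges (a single edge where a_ij = a_ji = -1; a double or triple edge where a_ij * a_ji = 2 or 3), the diagram is a chain of 2 nodes with a fork of two nodes at one end (D_4). One simple-root ordering that puts it in standard form is (alpha_4, alpha_1, alpha_2, alpha_3). So the algebra is type D_4, i.e. so(8).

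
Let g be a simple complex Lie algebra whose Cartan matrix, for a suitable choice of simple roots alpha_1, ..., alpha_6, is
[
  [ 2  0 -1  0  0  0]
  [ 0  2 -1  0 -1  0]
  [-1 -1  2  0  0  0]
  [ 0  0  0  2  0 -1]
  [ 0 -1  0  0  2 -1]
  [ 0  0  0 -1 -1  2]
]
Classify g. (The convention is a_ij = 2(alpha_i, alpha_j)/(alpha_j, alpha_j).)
The matrix has rank 6 with 2's on the diagonal. Reading the off-diagonal entries as Dynkin edges (a single edge where a_ij = a_ji = -1; a double or triple edge where a_ij * a_ji = 2 or 3), the diagram is a chain of 6 nodes with single edges (A_6). One simple-root ordering that puts it in standard form is (alpha_1, alpha_3, alpha_2, alpha_5, alpha_6, alpha_4). So the algebra is type A_6, i.e. sl(7).

A_6 (sl(7))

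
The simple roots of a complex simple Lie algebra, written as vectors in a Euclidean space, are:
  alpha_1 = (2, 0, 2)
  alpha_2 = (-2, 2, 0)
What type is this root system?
Compute the Cartan integers a_ij = 2(alpha_i, alpha_j)/(alpha_j, alpha_j); the resulting 2x2 Cartan matrix is
[[2, -1], [-1, 2]].
All simple roots have the same length, so the diagram is simply laced. The associated Dynkin diagram is a chain of 2 nodes with single edges (A_2), so the type is A_2 (the algebra sl(3)).

A_2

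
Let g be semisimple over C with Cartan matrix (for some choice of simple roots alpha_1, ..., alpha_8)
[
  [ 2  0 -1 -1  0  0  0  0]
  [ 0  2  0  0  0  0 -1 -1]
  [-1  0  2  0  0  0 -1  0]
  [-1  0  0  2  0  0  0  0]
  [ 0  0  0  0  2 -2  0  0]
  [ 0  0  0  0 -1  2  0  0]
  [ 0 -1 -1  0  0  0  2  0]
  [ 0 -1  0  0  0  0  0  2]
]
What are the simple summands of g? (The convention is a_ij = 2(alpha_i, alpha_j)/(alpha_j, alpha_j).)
type A_6 ⊕ type B_2

The diagram associated to this matrix has two connected components: the simple roots {alpha_1, alpha_2, alpha_3, alpha_4, alpha_7, alpha_8} form a chain of 6 nodes with single edges (A_6), and {alpha_5, alpha_6} form a chain of 2 nodes with a double edge at one end; the terminal node there is the unique short simple root (B_2). A semisimple Lie algebra decomposes uniquely as the direct sum of simple ideals, one per connected component of its Dynkin diagram, so g ≅ A_6 ⊕ B_2 (dimension 48 + 10 = 58).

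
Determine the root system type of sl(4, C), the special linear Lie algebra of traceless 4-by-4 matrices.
This is sl(4), which has dimension 4^2 - 1 = 15 and rank 4 - 1 = 3 (a Cartan subalgebra is the diagonal traceless matrices). In the classification of classical Lie algebras, the special linear algebra sl(n+1) has type A_n; here n = 3, so the Dynkin diagram is a chain of 3 nodes with single edges (A_3). Hence the type is A_3.

A_3 (sl(4))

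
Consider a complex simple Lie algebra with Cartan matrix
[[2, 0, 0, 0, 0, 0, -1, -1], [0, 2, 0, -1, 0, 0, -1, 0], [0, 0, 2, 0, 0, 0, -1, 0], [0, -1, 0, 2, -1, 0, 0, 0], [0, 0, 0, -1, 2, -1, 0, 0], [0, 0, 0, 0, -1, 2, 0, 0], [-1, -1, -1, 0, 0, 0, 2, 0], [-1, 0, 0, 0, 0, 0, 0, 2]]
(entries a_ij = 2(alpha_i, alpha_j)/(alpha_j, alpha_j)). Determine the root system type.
E_8

The matrix has rank 8 with 2's on the diagonal. Reading the off-diagonal entries as Dynkin edges (a single edge where a_ij = a_ji = -1; a double or triple edge where a_ij * a_ji = 2 or 3), the diagram is a chain of 7 nodes with one extra node attached to the third node from one end (E_8). One simple-root ordering that puts it in standard form is (alpha_8, alpha_3, alpha_1, alpha_7, alpha_2, alpha_4, alpha_5, alpha_6). So the algebra is type E_8.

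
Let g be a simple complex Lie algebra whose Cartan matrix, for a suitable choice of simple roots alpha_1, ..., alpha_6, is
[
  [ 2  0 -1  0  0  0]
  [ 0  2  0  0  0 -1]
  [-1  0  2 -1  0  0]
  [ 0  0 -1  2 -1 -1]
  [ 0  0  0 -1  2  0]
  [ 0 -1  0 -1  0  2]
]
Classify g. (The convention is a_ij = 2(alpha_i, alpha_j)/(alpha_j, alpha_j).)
The matrix has rank 6 with 2's on the diagonal. Reading the off-diagonal entries as Dynkin edges (a single edge where a_ij = a_ji = -1; a double or triple edge where a_ij * a_ji = 2 or 3), the diagram is a chain of 5 nodes with one extra node attached to the third node from one end (E_6). One simple-root ordering that puts it in standard form is (alpha_2, alpha_5, alpha_6, alpha_4, alpha_3, alpha_1). So the algebra is type E_6.

E_6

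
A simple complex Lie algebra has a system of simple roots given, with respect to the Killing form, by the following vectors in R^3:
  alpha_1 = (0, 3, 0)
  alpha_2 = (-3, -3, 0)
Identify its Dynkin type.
B_2

Compute the Cartan integers a_ij = 2(alpha_i, alpha_j)/(alpha_j, alpha_j); the resulting 2x2 Cartan matrix is
[[2, -1], [-2, 2]].
The roots have two lengths (squared-length ratio 2:1); the short ones are alpha_{1}. The associated Dynkin diagram is a chain of 2 nodes with a double edge at one end; the terminal node there is the unique short simple root (B_2), so the type is B_2 (the algebra so(5)).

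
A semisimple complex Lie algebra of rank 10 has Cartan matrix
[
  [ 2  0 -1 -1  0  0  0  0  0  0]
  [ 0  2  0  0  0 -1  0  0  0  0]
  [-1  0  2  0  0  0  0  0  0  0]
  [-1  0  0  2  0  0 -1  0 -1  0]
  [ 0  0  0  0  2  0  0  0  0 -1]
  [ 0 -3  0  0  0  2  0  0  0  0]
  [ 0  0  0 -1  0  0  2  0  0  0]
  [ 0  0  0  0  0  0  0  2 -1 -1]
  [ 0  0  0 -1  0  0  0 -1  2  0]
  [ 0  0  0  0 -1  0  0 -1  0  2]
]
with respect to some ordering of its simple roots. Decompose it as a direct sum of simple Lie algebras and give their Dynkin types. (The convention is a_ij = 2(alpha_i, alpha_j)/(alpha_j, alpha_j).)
The diagram associated to this matrix has two connected components: the simple roots {alpha_1, alpha_3, alpha_4, alpha_5, alpha_7, alpha_8, alpha_9, alpha_10} form a chain of 7 nodes with one extra node attached to the third node from one end (E_8), and {alpha_2, alpha_6} form two nodes joined by a triple edge (G_2). A semisimple Lie algebra decomposes uniquely as the direct sum of simple ideals, one per connected component of its Dynkin diagram, so g ≅ E_8 ⊕ G_2 (dimension 248 + 14 = 262).

type E_8 + type G_2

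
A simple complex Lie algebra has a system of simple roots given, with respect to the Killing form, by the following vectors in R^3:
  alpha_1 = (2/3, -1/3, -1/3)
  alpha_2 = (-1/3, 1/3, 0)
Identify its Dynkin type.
G_2

Compute the Cartan integers a_ij = 2(alpha_i, alpha_j)/(alpha_j, alpha_j); the resulting 2x2 Cartan matrix is
[[2, -3], [-1, 2]].
The roots have two lengths (squared-length ratio 3:1); the short ones are alpha_{2}. The associated Dynkin diagram is two nodes joined by a triple edge (G_2), so the type is G_2.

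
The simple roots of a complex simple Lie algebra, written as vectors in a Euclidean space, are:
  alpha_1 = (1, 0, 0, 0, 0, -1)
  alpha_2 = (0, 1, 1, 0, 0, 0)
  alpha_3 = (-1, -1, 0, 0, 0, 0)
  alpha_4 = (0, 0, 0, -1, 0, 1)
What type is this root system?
A_4

Compute the Cartan integers a_ij = 2(alpha_i, alpha_j)/(alpha_j, alpha_j); the resulting 4x4 Cartan matrix is
[[2, 0, -1, -1], [0, 2, -1, 0], [-1, -1, 2, 0], [-1, 0, 0, 2]].
All simple roots have the same length, so the diagram is simply laced. The associated Dynkin diagram is a chain of 4 nodes with single edges (A_4), so the type is A_4 (the algebra sl(5)).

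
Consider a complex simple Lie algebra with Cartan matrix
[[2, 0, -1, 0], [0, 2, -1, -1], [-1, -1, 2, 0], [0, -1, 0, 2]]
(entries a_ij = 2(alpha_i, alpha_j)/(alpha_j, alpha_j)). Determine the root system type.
A_4

The matrix has rank 4 with 2's on the diagonal. Reading the off-diagonal entries as Dynkin edges (a single edge where a_ij = a_ji = -1; a double or triple edge where a_ij * a_ji = 2 or 3), the diagram is a chain of 4 nodes with single edges (A_4). One simple-root ordering that puts it in standard form is (alpha_1, alpha_3, alpha_2, alpha_4). So the algebra is type A_4, i.e. sl(5).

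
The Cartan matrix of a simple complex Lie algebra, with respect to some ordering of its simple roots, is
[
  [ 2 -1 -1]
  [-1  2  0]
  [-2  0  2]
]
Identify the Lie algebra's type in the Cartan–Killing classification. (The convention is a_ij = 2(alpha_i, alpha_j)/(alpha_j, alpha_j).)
The matrix has rank 3 with 2's on the diagonal. Reading the off-diagonal entries as Dynkin edges (a single edge where a_ij = a_ji = -1; a double or triple edge where a_ij * a_ji = 2 or 3), the diagram is a chain of 3 nodes with a double edge at one end; the terminal node there is the unique long simple root (C_3). One simple-root ordering that puts it in standard form is (alpha_2, alpha_1, alpha_3). So the algebra is type C_3, i.e. sp(6).

C3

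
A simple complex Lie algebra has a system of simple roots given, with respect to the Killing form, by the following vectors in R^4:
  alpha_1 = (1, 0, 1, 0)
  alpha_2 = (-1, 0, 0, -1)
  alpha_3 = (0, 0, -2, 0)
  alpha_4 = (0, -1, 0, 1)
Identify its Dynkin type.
Compute the Cartan integers a_ij = 2(alpha_i, alpha_j)/(alpha_j, alpha_j); the resulting 4x4 Cartan matrix is
[[2, -1, -1, 0], [-1, 2, 0, -1], [-2, 0, 2, 0], [0, -1, 0, 2]].
The roots have two lengths (squared-length ratio 2:1); the short ones are alpha_{1,2,4}. The associated Dynkin diagram is a chain of 4 nodes with a double edge at one end; the terminal node there is the unique long simple root (C_4), so the type is C_4 (the algebra sp(8)).

type C_4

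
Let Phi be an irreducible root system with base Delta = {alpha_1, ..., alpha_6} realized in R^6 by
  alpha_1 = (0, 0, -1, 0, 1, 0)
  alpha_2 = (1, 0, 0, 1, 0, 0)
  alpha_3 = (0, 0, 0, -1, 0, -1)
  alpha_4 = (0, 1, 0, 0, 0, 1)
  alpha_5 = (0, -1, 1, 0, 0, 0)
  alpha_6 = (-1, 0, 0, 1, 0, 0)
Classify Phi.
D_6 (so(12))

Compute the Cartan integers a_ij = 2(alpha_i, alpha_j)/(alpha_j, alpha_j); the resulting 6x6 Cartan matrix is
[[2, 0, 0, 0, -1, 0], [0, 2, -1, 0, 0, 0], [0, -1, 2, -1, 0, -1], [0, 0, -1, 2, -1, 0], [-1, 0, 0, -1, 2, 0], [0, 0, -1, 0, 0, 2]].
All simple roots have the same length, so the diagram is simply laced. The associated Dynkin diagram is a chain of 4 nodes with a fork of two nodes at one end (D_6), so the type is D_6 (the algebra so(12)).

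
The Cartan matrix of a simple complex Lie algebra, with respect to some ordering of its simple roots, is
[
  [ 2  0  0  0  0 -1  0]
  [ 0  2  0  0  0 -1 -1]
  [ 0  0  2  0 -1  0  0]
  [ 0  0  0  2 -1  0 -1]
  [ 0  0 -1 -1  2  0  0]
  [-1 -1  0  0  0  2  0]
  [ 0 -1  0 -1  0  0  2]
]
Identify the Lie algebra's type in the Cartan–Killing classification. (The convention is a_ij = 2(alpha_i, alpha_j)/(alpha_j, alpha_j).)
type A_7

The matrix has rank 7 with 2's on the diagonal. Reading the off-diagonal entries as Dynkin edges (a single edge where a_ij = a_ji = -1; a double or triple edge where a_ij * a_ji = 2 or 3), the diagram is a chain of 7 nodes with single edges (A_7). One simple-root ordering that puts it in standard form is (alpha_1, alpha_6, alpha_2, alpha_7, alpha_4, alpha_5, alpha_3). So the algebra is type A_7, i.e. sl(8).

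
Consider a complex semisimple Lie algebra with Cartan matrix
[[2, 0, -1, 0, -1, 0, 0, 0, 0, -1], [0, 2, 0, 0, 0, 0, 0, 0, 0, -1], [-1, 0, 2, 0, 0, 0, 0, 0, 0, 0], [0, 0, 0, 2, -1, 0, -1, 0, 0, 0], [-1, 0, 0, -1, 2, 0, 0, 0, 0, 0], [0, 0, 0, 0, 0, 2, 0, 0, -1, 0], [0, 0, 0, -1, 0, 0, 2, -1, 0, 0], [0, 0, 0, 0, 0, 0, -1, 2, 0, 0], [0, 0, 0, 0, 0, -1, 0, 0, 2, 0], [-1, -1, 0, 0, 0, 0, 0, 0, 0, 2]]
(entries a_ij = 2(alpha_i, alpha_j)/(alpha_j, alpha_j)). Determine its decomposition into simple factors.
A_2 (sl(3)) ⊕ E_8

The diagram associated to this matrix has two connected components: the simple roots {alpha_6, alpha_9} form a chain of 2 nodes with single edges (A_2), and {alpha_1, alpha_2, alpha_3, alpha_4, alpha_5, alpha_7, alpha_8, alpha_10} form a chain of 7 nodes with one extra node attached to the third node from one end (E_8). A semisimple Lie algebra decomposes uniquely as the direct sum of simple ideals, one per connected component of its Dynkin diagram, so g ≅ A_2 ⊕ E_8 (dimension 8 + 248 = 256).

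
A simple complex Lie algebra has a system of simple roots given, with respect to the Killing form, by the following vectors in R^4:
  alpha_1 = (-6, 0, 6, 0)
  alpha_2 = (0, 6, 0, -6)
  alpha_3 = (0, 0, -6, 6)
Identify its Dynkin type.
Compute the Cartan integers a_ij = 2(alpha_i, alpha_j)/(alpha_j, alpha_j); the resulting 3x3 Cartan matrix is
[[2, 0, -1], [0, 2, -1], [-1, -1, 2]].
All simple roots have the same length, so the diagram is simply laced. The associated Dynkin diagram is a chain of 3 nodes with single edges (A_3), so the type is A_3 (the algebra sl(4)).

type A_3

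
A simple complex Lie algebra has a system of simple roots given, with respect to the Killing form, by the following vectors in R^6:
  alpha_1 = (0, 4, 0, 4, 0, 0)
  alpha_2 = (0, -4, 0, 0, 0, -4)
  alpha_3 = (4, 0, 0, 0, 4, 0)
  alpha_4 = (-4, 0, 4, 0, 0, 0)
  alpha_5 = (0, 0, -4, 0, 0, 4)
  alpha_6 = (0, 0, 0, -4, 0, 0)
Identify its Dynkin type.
Compute the Cartan integers a_ij = 2(alpha_i, alpha_j)/(alpha_j, alpha_j); the resulting 6x6 Cartan matrix is
[[2, -1, 0, 0, 0, -2], [-1, 2, 0, 0, -1, 0], [0, 0, 2, -1, 0, 0], [0, 0, -1, 2, -1, 0], [0, -1, 0, -1, 2, 0], [-1, 0, 0, 0, 0, 2]].
The roots have two lengths (squared-length ratio 2:1); the short ones are alpha_{6}. The associated Dynkin diagram is a chain of 6 nodes with a double edge at one end; the terminal node there is the unique short simple root (B_6), so the type is B_6 (the algebra so(13)).

type B_6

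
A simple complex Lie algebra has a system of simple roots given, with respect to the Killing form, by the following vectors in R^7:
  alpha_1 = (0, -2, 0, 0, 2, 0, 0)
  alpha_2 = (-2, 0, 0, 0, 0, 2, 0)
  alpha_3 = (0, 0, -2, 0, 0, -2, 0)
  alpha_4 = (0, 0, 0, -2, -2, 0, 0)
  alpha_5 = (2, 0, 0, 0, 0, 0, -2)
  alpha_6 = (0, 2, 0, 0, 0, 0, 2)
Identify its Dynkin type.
Compute the Cartan integers a_ij = 2(alpha_i, alpha_j)/(alpha_j, alpha_j); the resulting 6x6 Cartan matrix is
[[2, 0, 0, -1, 0, -1], [0, 2, -1, 0, -1, 0], [0, -1, 2, 0, 0, 0], [-1, 0, 0, 2, 0, 0], [0, -1, 0, 0, 2, -1], [-1, 0, 0, 0, -1, 2]].
All simple roots have the same length, so the diagram is simply laced. The associated Dynkin diagram is a chain of 6 nodes with single edges (A_6), so the type is A_6 (the algebra sl(7)).

A6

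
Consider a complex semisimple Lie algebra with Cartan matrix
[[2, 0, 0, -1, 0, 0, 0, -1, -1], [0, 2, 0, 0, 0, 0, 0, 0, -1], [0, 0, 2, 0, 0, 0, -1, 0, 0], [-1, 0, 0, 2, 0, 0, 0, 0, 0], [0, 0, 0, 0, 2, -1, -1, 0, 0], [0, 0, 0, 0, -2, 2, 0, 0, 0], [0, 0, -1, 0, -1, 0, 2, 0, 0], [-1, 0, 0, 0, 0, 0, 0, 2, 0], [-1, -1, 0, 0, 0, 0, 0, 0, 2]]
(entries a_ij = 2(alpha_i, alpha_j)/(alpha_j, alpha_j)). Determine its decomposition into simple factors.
C4 ⊕ D5

The diagram associated to this matrix has two connected components: the simple roots {alpha_3, alpha_5, alpha_6, alpha_7} form a chain of 4 nodes with a double edge at one end; the terminal node there is the unique long simple root (C_4), and {alpha_1, alpha_2, alpha_4, alpha_8, alpha_9} form a chain of 3 nodes with a fork of two nodes at one end (D_5). A semisimple Lie algebra decomposes uniquely as the direct sum of simple ideals, one per connected component of its Dynkin diagram, so g ≅ C_4 ⊕ D_5 (dimension 36 + 45 = 81).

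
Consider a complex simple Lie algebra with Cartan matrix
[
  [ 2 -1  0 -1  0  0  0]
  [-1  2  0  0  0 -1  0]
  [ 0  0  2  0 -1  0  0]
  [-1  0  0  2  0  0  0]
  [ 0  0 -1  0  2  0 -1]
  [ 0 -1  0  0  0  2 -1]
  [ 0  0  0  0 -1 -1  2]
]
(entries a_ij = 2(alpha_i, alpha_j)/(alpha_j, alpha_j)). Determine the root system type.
The matrix has rank 7 with 2's on the diagonal. Reading the off-diagonal entries as Dynkin edges (a single edge where a_ij = a_ji = -1; a double or triple edge where a_ij * a_ji = 2 or 3), the diagram is a chain of 7 nodes with single edges (A_7). One simple-root ordering that puts it in standard form is (alpha_3, alpha_5, alpha_7, alpha_6, alpha_2, alpha_1, alpha_4). So the algebra is type A_7, i.e. sl(8).

A_7 (sl(8))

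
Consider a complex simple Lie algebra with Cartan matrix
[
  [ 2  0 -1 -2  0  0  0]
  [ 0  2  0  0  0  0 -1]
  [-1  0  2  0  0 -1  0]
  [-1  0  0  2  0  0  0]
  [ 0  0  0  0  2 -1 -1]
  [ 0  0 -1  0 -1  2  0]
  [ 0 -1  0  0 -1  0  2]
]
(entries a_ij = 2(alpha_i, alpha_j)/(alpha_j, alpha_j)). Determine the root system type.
B_7 (so(15))

The matrix has rank 7 with 2's on the diagonal. Reading the off-diagonal entries as Dynkin edges (a single edge where a_ij = a_ji = -1; a double or triple edge where a_ij * a_ji = 2 or 3), the diagram is a chain of 7 nodes with a double edge at one end; the terminal node there is the unique short simple root (B_7). One simple-root ordering that puts it in standard form is (alpha_2, alpha_7, alpha_5, alpha_6, alpha_3, alpha_1, alpha_4). So the algebra is type B_7, i.e. so(15).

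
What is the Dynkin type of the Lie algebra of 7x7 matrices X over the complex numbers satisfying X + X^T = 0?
B_3 (so(7))

This is so(7) with 7 odd, which has dimension 7(7-1)/2 = 21 and rank (7-1)/2 = 3. In the classification of classical Lie algebras, the orthogonal algebra so(2n+1) in an odd number of variables has type B_n; here n = 3, so the Dynkin diagram is a chain of 3 nodes with a double edge at one end; the terminal node there is the unique short simple root (B_3). Hence the type is B_3.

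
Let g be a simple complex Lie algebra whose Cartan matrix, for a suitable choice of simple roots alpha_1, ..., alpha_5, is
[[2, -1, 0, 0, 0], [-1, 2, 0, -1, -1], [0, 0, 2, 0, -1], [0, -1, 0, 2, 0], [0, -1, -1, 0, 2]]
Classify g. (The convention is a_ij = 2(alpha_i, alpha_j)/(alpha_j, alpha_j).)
type D_5

The matrix has rank 5 with 2's on the diagonal. Reading the off-diagonal entries as Dynkin edges (a single edge where a_ij = a_ji = -1; a double or triple edge where a_ij * a_ji = 2 or 3), the diagram is a chain of 3 nodes with a fork of two nodes at one end (D_5). One simple-root ordering that puts it in standard form is (alpha_3, alpha_5, alpha_2, alpha_4, alpha_1). So the algebra is type D_5, i.e. so(10).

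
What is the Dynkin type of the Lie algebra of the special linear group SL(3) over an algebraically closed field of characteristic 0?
This is sl(3), which has dimension 3^2 - 1 = 8 and rank 3 - 1 = 2 (a Cartan subalgebra is the diagonal traceless matrices). In the classification of classical Lie algebras, the special linear algebra sl(n+1) has type A_n; here n = 2, so the Dynkin diagram is a chain of 2 nodes with single edges (A_2). Hence the type is A_2.

A_2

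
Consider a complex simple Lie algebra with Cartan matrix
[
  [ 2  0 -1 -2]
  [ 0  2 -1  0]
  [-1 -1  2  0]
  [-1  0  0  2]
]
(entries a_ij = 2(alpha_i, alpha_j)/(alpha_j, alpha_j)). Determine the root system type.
B_4 (so(9))

The matrix has rank 4 with 2's on the diagonal. Reading the off-diagonal entries as Dynkin edges (a single edge where a_ij = a_ji = -1; a double or triple edge where a_ij * a_ji = 2 or 3), the diagram is a chain of 4 nodes with a double edge at one end; the terminal node there is the unique short simple root (B_4). One simple-root ordering that puts it in standard form is (alpha_2, alpha_3, alpha_1, alpha_4). So the algebra is type B_4, i.e. so(9).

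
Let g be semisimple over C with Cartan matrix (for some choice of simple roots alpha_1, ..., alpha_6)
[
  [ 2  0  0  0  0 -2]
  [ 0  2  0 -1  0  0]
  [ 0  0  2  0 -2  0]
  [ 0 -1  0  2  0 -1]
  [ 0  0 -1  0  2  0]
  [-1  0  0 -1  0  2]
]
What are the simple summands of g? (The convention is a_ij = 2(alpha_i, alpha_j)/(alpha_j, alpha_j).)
The diagram associated to this matrix has two connected components: the simple roots {alpha_3, alpha_5} form a chain of 2 nodes with a double edge at one end; the terminal node there is the unique short simple root (B_2), and {alpha_1, alpha_2, alpha_4, alpha_6} form a chain of 4 nodes with a double edge at one end; the terminal node there is the unique long simple root (C_4). A semisimple Lie algebra decomposes uniquely as the direct sum of simple ideals, one per connected component of its Dynkin diagram, so g ≅ B_2 ⊕ C_4 (dimension 10 + 36 = 46).

B_2 (so(5)) + C_4 (sp(8))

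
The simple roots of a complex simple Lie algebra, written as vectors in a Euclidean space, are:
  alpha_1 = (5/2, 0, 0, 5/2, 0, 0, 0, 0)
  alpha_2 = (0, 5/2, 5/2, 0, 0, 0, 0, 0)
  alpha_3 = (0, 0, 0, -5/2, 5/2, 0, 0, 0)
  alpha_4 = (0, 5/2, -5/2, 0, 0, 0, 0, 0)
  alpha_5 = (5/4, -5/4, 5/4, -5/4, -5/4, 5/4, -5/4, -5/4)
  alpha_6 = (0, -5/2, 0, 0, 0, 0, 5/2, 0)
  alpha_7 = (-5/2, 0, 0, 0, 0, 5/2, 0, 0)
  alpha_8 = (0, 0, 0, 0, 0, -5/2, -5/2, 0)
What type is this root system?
type E_8

Compute the Cartan integers a_ij = 2(alpha_i, alpha_j)/(alpha_j, alpha_j); the resulting 8x8 Cartan matrix is
[[2, 0, -1, 0, 0, 0, -1, 0], [0, 2, 0, 0, 0, -1, 0, 0], [-1, 0, 2, 0, 0, 0, 0, 0], [0, 0, 0, 2, -1, -1, 0, 0], [0, 0, 0, -1, 2, 0, 0, 0], [0, -1, 0, -1, 0, 2, 0, -1], [-1, 0, 0, 0, 0, 0, 2, -1], [0, 0, 0, 0, 0, -1, -1, 2]].
All simple roots have the same length, so the diagram is simply laced. The associated Dynkin diagram is a chain of 7 nodes with one extra node attached to the third node from one end (E_8), so the type is E_8.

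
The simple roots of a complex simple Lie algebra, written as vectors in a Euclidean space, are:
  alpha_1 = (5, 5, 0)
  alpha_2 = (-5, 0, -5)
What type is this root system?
Compute the Cartan integers a_ij = 2(alpha_i, alpha_j)/(alpha_j, alpha_j); the resulting 2x2 Cartan matrix is
[[2, -1], [-1, 2]].
All simple roots have the same length, so the diagram is simply laced. The associated Dynkin diagram is a chain of 2 nodes with single edges (A_2), so the type is A_2 (the algebra sl(3)).

A_2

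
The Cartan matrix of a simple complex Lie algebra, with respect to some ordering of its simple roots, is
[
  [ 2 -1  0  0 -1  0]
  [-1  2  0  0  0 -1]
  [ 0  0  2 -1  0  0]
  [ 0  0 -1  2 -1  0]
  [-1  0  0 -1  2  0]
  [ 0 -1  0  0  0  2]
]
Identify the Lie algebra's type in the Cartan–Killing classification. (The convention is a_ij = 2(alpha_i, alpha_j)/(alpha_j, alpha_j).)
The matrix has rank 6 with 2's on the diagonal. Reading the off-diagonal entries as Dynkin edges (a single edge where a_ij = a_ji = -1; a double or triple edge where a_ij * a_ji = 2 or 3), the diagram is a chain of 6 nodes with single edges (A_6). One simple-root ordering that puts it in standard form is (alpha_3, alpha_4, alpha_5, alpha_1, alpha_2, alpha_6). So the algebra is type A_6, i.e. sl(7).

A_6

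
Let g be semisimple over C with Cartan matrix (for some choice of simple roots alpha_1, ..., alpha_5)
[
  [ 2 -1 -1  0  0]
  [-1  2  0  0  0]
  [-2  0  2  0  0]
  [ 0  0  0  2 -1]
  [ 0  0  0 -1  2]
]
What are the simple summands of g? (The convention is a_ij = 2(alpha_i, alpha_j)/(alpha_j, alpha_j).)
type A_2 ⊕ type C_3

The diagram associated to this matrix has two connected components: the simple roots {alpha_4, alpha_5} form a chain of 2 nodes with single edges (A_2), and {alpha_1, alpha_2, alpha_3} form a chain of 3 nodes with a double edge at one end; the terminal node there is the unique long simple root (C_3). A semisimple Lie algebra decomposes uniquely as the direct sum of simple ideals, one per connected component of its Dynkin diagram, so g ≅ A_2 ⊕ C_3 (dimension 8 + 21 = 29).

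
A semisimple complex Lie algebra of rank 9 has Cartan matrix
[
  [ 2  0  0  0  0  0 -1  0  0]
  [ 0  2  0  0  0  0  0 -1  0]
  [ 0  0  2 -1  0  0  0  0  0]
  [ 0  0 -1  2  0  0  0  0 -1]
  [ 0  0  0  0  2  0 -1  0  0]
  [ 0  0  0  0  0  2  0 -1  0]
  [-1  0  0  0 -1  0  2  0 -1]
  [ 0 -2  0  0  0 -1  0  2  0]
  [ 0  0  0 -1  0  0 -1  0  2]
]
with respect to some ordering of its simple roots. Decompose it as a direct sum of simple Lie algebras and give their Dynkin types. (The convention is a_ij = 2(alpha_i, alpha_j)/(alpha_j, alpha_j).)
B3 ⊕ D6

The diagram associated to this matrix has two connected components: the simple roots {alpha_2, alpha_6, alpha_8} form a chain of 3 nodes with a double edge at one end; the terminal node there is the unique short simple root (B_3), and {alpha_1, alpha_3, alpha_4, alpha_5, alpha_7, alpha_9} form a chain of 4 nodes with a fork of two nodes at one end (D_6). A semisimple Lie algebra decomposes uniquely as the direct sum of simple ideals, one per connected component of its Dynkin diagram, so g ≅ B_3 ⊕ D_6 (dimension 21 + 66 = 87).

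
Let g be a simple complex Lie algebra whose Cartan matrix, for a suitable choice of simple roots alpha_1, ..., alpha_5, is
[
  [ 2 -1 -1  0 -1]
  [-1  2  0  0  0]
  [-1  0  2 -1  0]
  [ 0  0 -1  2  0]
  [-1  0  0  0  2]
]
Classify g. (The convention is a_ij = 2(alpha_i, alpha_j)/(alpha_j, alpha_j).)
The matrix has rank 5 with 2's on the diagonal. Reading the off-diagonal entries as Dynkin edges (a single edge where a_ij = a_ji = -1; a double or triple edge where a_ij * a_ji = 2 or 3), the diagram is a chain of 3 nodes with a fork of two nodes at one end (D_5). One simple-root ordering that puts it in standard form is (alpha_4, alpha_3, alpha_1, alpha_2, alpha_5). So the algebra is type D_5, i.e. so(10).

D5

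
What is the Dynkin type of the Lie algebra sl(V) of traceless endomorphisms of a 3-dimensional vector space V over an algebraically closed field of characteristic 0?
A_2 (sl(3))

This is sl(3), which has dimension 3^2 - 1 = 8 and rank 3 - 1 = 2 (a Cartan subalgebra is the diagonal traceless matrices). In the classification of classical Lie algebras, the special linear algebra sl(n+1) has type A_n; here n = 2, so the Dynkin diagram is a chain of 2 nodes with single edges (A_2). Hence the type is A_2.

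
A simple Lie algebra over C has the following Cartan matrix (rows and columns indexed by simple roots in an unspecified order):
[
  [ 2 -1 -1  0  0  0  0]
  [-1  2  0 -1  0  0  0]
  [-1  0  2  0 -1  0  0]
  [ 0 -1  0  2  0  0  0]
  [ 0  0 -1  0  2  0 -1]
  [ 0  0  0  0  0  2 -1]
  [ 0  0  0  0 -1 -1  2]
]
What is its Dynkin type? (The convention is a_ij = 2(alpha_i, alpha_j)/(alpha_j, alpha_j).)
The matrix has rank 7 with 2's on the diagonal. Reading the off-diagonal entries as Dynkin edges (a single edge where a_ij = a_ji = -1; a double or triple edge where a_ij * a_ji = 2 or 3), the diagram is a chain of 7 nodes with single edges (A_7). One simple-root ordering that puts it in standard form is (alpha_4, alpha_2, alpha_1, alpha_3, alpha_5, alpha_7, alpha_6). So the algebra is type A_7, i.e. sl(8).

type A_7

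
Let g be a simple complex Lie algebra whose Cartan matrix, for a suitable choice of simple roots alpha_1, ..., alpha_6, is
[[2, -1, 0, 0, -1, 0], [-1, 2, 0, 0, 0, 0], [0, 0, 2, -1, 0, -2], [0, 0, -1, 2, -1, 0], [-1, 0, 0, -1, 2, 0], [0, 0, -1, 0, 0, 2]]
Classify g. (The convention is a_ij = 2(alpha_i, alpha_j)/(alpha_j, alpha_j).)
The matrix has rank 6 with 2's on the diagonal. Reading the off-diagonal entries as Dynkin edges (a single edge where a_ij = a_ji = -1; a double or triple edge where a_ij * a_ji = 2 or 3), the diagram is a chain of 6 nodes with a double edge at one end; the terminal node there is the unique short simple root (B_6). One simple-root ordering that puts it in standard form is (alpha_2, alpha_1, alpha_5, alpha_4, alpha_3, alpha_6). So the algebra is type B_6, i.e. so(13).

type B_6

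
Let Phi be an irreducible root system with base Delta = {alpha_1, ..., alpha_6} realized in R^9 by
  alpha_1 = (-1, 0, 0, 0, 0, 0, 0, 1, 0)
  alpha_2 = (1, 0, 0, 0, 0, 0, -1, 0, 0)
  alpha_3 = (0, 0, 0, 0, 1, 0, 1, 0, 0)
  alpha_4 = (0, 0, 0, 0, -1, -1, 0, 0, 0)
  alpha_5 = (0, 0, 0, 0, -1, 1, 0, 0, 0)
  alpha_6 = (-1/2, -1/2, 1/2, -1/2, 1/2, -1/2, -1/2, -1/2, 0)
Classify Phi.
E6

Compute the Cartan integers a_ij = 2(alpha_i, alpha_j)/(alpha_j, alpha_j); the resulting 6x6 Cartan matrix is
[[2, -1, 0, 0, 0, 0], [-1, 2, -1, 0, 0, 0], [0, -1, 2, -1, -1, 0], [0, 0, -1, 2, 0, 0], [0, 0, -1, 0, 2, -1], [0, 0, 0, 0, -1, 2]].
All simple roots have the same length, so the diagram is simply laced. The associated Dynkin diagram is a chain of 5 nodes with one extra node attached to the third node from one end (E_6), so the type is E_6.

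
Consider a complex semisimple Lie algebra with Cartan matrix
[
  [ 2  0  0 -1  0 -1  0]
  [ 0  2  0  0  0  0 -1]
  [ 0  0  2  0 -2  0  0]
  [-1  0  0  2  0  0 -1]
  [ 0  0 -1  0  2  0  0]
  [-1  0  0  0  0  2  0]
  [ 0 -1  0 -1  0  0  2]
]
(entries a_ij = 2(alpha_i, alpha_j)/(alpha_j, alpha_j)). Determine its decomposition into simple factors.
A5 + B2

The diagram associated to this matrix has two connected components: the simple roots {alpha_1, alpha_2, alpha_4, alpha_6, alpha_7} form a chain of 5 nodes with single edges (A_5), and {alpha_3, alpha_5} form a chain of 2 nodes with a double edge at one end; the terminal node there is the unique short simple root (B_2). A semisimple Lie algebra decomposes uniquely as the direct sum of simple ideals, one per connected component of its Dynkin diagram, so g ≅ A_5 ⊕ B_2 (dimension 35 + 10 = 45).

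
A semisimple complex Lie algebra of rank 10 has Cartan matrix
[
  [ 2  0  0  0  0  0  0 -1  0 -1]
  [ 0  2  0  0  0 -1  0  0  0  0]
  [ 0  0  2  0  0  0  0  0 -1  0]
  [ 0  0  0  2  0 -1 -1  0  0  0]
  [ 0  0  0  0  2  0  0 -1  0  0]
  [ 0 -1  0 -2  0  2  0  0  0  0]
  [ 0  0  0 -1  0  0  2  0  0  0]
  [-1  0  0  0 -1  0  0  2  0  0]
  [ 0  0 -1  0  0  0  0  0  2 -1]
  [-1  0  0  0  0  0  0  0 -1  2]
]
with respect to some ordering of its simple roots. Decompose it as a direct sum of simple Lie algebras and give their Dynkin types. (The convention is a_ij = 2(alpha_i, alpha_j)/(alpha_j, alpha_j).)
The diagram associated to this matrix has two connected components: the simple roots {alpha_1, alpha_3, alpha_5, alpha_8, alpha_9, alpha_10} form a chain of 6 nodes with single edges (A_6), and {alpha_2, alpha_4, alpha_6, alpha_7} form a chain of 4 nodes with a double edge between the middle two (F_4). A semisimple Lie algebra decomposes uniquely as the direct sum of simple ideals, one per connected component of its Dynkin diagram, so g ≅ A_6 ⊕ F_4 (dimension 48 + 52 = 100).

A_6 ⊕ F_4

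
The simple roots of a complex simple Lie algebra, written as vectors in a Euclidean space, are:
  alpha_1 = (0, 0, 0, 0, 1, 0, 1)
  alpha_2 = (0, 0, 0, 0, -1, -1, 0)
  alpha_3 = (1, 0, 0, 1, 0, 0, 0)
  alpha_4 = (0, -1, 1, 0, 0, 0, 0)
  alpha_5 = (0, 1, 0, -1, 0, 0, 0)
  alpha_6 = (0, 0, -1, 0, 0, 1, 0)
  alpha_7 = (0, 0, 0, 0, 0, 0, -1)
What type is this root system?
B_7 (so(15))

Compute the Cartan integers a_ij = 2(alpha_i, alpha_j)/(alpha_j, alpha_j); the resulting 7x7 Cartan matrix is
[[2, -1, 0, 0, 0, 0, -2], [-1, 2, 0, 0, 0, -1, 0], [0, 0, 2, 0, -1, 0, 0], [0, 0, 0, 2, -1, -1, 0], [0, 0, -1, -1, 2, 0, 0], [0, -1, 0, -1, 0, 2, 0], [-1, 0, 0, 0, 0, 0, 2]].
The roots have two lengths (squared-length ratio 2:1); the short ones are alpha_{7}. The associated Dynkin diagram is a chain of 7 nodes with a double edge at one end; the terminal node there is the unique short simple root (B_7), so the type is B_7 (the algebra so(15)).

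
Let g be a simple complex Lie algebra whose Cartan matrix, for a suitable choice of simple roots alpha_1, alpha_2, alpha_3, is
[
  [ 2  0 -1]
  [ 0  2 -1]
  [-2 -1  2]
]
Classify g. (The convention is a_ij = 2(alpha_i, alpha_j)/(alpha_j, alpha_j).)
B3

The matrix has rank 3 with 2's on the diagonal. Reading the off-diagonal entries as Dynkin edges (a single edge where a_ij = a_ji = -1; a double or triple edge where a_ij * a_ji = 2 or 3), the diagram is a chain of 3 nodes with a double edge at one end; the terminal node there is the unique short simple root (B_3). One simple-root ordering that puts it in standard form is (alpha_2, alpha_3, alpha_1). So the algebra is type B_3, i.e. so(7).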